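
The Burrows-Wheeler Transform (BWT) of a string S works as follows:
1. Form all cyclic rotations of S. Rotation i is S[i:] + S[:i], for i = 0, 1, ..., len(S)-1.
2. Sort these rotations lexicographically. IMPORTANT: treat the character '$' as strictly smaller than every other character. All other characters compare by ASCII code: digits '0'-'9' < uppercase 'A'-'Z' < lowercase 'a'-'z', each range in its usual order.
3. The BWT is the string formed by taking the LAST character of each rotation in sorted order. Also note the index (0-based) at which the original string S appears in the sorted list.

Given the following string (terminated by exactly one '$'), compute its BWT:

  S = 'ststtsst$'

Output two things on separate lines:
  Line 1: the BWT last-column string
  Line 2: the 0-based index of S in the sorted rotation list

Answer: tts$tstss
3

Derivation:
All 9 rotations (rotation i = S[i:]+S[:i]):
  rot[0] = ststtsst$
  rot[1] = tsttsst$s
  rot[2] = sttsst$st
  rot[3] = ttsst$sts
  rot[4] = tsst$stst
  rot[5] = sst$ststt
  rot[6] = st$ststts
  rot[7] = t$ststtss
  rot[8] = $ststtsst
Sorted (with $ < everything):
  sorted[0] = $ststtsst  (last char: 't')
  sorted[1] = sst$ststt  (last char: 't')
  sorted[2] = st$ststts  (last char: 's')
  sorted[3] = ststtsst$  (last char: '$')
  sorted[4] = sttsst$st  (last char: 't')
  sorted[5] = t$ststtss  (last char: 's')
  sorted[6] = tsst$stst  (last char: 't')
  sorted[7] = tsttsst$s  (last char: 's')
  sorted[8] = ttsst$sts  (last char: 's')
Last column: tts$tstss
Original string S is at sorted index 3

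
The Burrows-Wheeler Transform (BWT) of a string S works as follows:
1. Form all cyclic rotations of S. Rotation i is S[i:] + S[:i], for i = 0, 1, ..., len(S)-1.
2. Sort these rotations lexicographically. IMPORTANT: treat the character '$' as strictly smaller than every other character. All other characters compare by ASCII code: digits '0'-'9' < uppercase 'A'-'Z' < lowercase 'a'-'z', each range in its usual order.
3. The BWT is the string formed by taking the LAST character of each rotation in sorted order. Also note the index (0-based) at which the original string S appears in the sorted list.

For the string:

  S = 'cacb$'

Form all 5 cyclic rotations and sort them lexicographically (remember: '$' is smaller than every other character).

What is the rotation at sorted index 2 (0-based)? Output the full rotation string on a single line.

Answer: b$cac

Derivation:
All 5 rotations (rotation i = S[i:]+S[:i]):
  rot[0] = cacb$
  rot[1] = acb$c
  rot[2] = cb$ca
  rot[3] = b$cac
  rot[4] = $cacb
Sorted (with $ < everything):
  sorted[0] = $cacb
  sorted[1] = acb$c
  sorted[2] = b$cac
  sorted[3] = cacb$
  sorted[4] = cb$ca
sorted[2] = b$cac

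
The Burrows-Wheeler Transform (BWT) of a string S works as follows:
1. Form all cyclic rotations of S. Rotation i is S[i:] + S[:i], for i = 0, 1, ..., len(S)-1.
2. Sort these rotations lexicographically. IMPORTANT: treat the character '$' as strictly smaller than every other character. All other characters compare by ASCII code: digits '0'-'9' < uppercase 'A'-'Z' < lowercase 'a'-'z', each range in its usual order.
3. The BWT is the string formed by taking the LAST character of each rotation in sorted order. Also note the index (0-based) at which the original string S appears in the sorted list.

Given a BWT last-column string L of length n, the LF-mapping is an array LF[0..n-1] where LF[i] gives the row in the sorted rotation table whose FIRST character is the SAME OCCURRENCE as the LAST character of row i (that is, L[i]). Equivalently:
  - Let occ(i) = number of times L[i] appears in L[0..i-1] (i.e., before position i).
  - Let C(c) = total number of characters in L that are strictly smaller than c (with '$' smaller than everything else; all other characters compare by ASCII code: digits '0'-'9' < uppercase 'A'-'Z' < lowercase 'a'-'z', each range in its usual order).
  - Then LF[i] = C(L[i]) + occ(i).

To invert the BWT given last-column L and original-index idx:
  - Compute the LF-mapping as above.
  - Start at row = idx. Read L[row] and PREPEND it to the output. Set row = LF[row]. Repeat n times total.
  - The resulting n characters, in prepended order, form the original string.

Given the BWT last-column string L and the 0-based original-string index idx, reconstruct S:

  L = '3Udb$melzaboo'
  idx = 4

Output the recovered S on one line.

Answer: bamboozledU3$

Derivation:
LF mapping: 1 2 6 4 0 9 7 8 12 3 5 10 11
Walk LF starting at row 4, prepending L[row]:
  step 1: row=4, L[4]='$', prepend. Next row=LF[4]=0
  step 2: row=0, L[0]='3', prepend. Next row=LF[0]=1
  step 3: row=1, L[1]='U', prepend. Next row=LF[1]=2
  step 4: row=2, L[2]='d', prepend. Next row=LF[2]=6
  step 5: row=6, L[6]='e', prepend. Next row=LF[6]=7
  step 6: row=7, L[7]='l', prepend. Next row=LF[7]=8
  step 7: row=8, L[8]='z', prepend. Next row=LF[8]=12
  step 8: row=12, L[12]='o', prepend. Next row=LF[12]=11
  step 9: row=11, L[11]='o', prepend. Next row=LF[11]=10
  step 10: row=10, L[10]='b', prepend. Next row=LF[10]=5
  step 11: row=5, L[5]='m', prepend. Next row=LF[5]=9
  step 12: row=9, L[9]='a', prepend. Next row=LF[9]=3
  step 13: row=3, L[3]='b', prepend. Next row=LF[3]=4
Reversed output: bamboozledU3$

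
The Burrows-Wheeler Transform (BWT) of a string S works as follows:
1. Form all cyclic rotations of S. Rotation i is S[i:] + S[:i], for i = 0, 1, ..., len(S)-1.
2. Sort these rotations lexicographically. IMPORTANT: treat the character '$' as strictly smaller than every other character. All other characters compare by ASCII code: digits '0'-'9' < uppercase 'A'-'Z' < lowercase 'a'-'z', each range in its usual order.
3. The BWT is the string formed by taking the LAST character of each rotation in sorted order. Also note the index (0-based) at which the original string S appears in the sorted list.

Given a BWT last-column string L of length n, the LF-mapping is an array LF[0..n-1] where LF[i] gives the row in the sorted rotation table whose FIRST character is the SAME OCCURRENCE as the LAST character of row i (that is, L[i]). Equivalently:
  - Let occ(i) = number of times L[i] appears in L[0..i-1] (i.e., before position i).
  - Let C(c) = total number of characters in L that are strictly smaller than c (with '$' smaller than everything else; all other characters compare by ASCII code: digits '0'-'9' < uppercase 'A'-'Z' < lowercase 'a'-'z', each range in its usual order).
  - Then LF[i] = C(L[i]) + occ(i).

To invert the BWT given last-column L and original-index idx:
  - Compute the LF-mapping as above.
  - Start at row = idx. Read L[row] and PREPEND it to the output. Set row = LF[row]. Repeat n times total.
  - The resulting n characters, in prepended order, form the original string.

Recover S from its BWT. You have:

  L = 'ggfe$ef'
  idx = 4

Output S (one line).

LF mapping: 5 6 3 1 0 2 4
Walk LF starting at row 4, prepending L[row]:
  step 1: row=4, L[4]='$', prepend. Next row=LF[4]=0
  step 2: row=0, L[0]='g', prepend. Next row=LF[0]=5
  step 3: row=5, L[5]='e', prepend. Next row=LF[5]=2
  step 4: row=2, L[2]='f', prepend. Next row=LF[2]=3
  step 5: row=3, L[3]='e', prepend. Next row=LF[3]=1
  step 6: row=1, L[1]='g', prepend. Next row=LF[1]=6
  step 7: row=6, L[6]='f', prepend. Next row=LF[6]=4
Reversed output: fgefeg$

Answer: fgefeg$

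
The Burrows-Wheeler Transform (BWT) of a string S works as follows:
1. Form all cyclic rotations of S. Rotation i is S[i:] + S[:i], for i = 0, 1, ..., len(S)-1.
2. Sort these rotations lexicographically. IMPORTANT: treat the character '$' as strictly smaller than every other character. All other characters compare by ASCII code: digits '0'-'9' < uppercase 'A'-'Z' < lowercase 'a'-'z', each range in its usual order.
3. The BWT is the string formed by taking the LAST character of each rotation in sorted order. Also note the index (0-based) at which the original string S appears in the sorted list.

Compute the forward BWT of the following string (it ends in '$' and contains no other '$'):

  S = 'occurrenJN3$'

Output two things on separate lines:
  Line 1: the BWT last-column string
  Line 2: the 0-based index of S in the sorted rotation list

All 12 rotations (rotation i = S[i:]+S[:i]):
  rot[0] = occurrenJN3$
  rot[1] = ccurrenJN3$o
  rot[2] = currenJN3$oc
  rot[3] = urrenJN3$occ
  rot[4] = rrenJN3$occu
  rot[5] = renJN3$occur
  rot[6] = enJN3$occurr
  rot[7] = nJN3$occurre
  rot[8] = JN3$occurren
  rot[9] = N3$occurrenJ
  rot[10] = 3$occurrenJN
  rot[11] = $occurrenJN3
Sorted (with $ < everything):
  sorted[0] = $occurrenJN3  (last char: '3')
  sorted[1] = 3$occurrenJN  (last char: 'N')
  sorted[2] = JN3$occurren  (last char: 'n')
  sorted[3] = N3$occurrenJ  (last char: 'J')
  sorted[4] = ccurrenJN3$o  (last char: 'o')
  sorted[5] = currenJN3$oc  (last char: 'c')
  sorted[6] = enJN3$occurr  (last char: 'r')
  sorted[7] = nJN3$occurre  (last char: 'e')
  sorted[8] = occurrenJN3$  (last char: '$')
  sorted[9] = renJN3$occur  (last char: 'r')
  sorted[10] = rrenJN3$occu  (last char: 'u')
  sorted[11] = urrenJN3$occ  (last char: 'c')
Last column: 3NnJocre$ruc
Original string S is at sorted index 8

Answer: 3NnJocre$ruc
8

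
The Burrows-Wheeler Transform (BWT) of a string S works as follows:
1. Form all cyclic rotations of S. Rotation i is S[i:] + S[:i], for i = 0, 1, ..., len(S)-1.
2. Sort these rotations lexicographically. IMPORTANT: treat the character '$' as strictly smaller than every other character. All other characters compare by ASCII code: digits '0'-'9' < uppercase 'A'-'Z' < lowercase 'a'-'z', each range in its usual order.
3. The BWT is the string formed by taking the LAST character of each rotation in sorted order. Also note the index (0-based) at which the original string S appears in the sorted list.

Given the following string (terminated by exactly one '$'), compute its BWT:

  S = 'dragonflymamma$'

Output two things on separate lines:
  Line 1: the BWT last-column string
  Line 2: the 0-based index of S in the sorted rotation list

All 15 rotations (rotation i = S[i:]+S[:i]):
  rot[0] = dragonflymamma$
  rot[1] = ragonflymamma$d
  rot[2] = agonflymamma$dr
  rot[3] = gonflymamma$dra
  rot[4] = onflymamma$drag
  rot[5] = nflymamma$drago
  rot[6] = flymamma$dragon
  rot[7] = lymamma$dragonf
  rot[8] = ymamma$dragonfl
  rot[9] = mamma$dragonfly
  rot[10] = amma$dragonflym
  rot[11] = mma$dragonflyma
  rot[12] = ma$dragonflymam
  rot[13] = a$dragonflymamm
  rot[14] = $dragonflymamma
Sorted (with $ < everything):
  sorted[0] = $dragonflymamma  (last char: 'a')
  sorted[1] = a$dragonflymamm  (last char: 'm')
  sorted[2] = agonflymamma$dr  (last char: 'r')
  sorted[3] = amma$dragonflym  (last char: 'm')
  sorted[4] = dragonflymamma$  (last char: '$')
  sorted[5] = flymamma$dragon  (last char: 'n')
  sorted[6] = gonflymamma$dra  (last char: 'a')
  sorted[7] = lymamma$dragonf  (last char: 'f')
  sorted[8] = ma$dragonflymam  (last char: 'm')
  sorted[9] = mamma$dragonfly  (last char: 'y')
  sorted[10] = mma$dragonflyma  (last char: 'a')
  sorted[11] = nflymamma$drago  (last char: 'o')
  sorted[12] = onflymamma$drag  (last char: 'g')
  sorted[13] = ragonflymamma$d  (last char: 'd')
  sorted[14] = ymamma$dragonfl  (last char: 'l')
Last column: amrm$nafmyaogdl
Original string S is at sorted index 4

Answer: amrm$nafmyaogdl
4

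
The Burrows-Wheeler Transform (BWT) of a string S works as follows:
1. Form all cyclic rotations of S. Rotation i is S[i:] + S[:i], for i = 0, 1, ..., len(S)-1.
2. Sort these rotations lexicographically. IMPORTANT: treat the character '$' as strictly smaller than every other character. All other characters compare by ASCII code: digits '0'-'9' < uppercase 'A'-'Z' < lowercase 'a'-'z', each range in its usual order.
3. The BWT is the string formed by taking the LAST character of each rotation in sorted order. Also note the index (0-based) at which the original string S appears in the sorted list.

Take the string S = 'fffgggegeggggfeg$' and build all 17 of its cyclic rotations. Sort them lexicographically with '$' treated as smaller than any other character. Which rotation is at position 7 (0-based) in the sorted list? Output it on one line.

All 17 rotations (rotation i = S[i:]+S[:i]):
  rot[0] = fffgggegeggggfeg$
  rot[1] = ffgggegeggggfeg$f
  rot[2] = fgggegeggggfeg$ff
  rot[3] = gggegeggggfeg$fff
  rot[4] = ggegeggggfeg$fffg
  rot[5] = gegeggggfeg$fffgg
  rot[6] = egeggggfeg$fffggg
  rot[7] = geggggfeg$fffggge
  rot[8] = eggggfeg$fffgggeg
  rot[9] = ggggfeg$fffgggege
  rot[10] = gggfeg$fffgggegeg
  rot[11] = ggfeg$fffgggegegg
  rot[12] = gfeg$fffgggegeggg
  rot[13] = feg$fffgggegegggg
  rot[14] = eg$fffgggegeggggf
  rot[15] = g$fffgggegeggggfe
  rot[16] = $fffgggegeggggfeg
Sorted (with $ < everything):
  sorted[0] = $fffgggegeggggfeg
  sorted[1] = eg$fffgggegeggggf
  sorted[2] = egeggggfeg$fffggg
  sorted[3] = eggggfeg$fffgggeg
  sorted[4] = feg$fffgggegegggg
  sorted[5] = fffgggegeggggfeg$
  sorted[6] = ffgggegeggggfeg$f
  sorted[7] = fgggegeggggfeg$ff
  sorted[8] = g$fffgggegeggggfe
  sorted[9] = gegeggggfeg$fffgg
  sorted[10] = geggggfeg$fffggge
  sorted[11] = gfeg$fffgggegeggg
  sorted[12] = ggegeggggfeg$fffg
  sorted[13] = ggfeg$fffgggegegg
  sorted[14] = gggegeggggfeg$fff
  sorted[15] = gggfeg$fffgggegeg
  sorted[16] = ggggfeg$fffgggege
sorted[7] = fgggegeggggfeg$ff

Answer: fgggegeggggfeg$ff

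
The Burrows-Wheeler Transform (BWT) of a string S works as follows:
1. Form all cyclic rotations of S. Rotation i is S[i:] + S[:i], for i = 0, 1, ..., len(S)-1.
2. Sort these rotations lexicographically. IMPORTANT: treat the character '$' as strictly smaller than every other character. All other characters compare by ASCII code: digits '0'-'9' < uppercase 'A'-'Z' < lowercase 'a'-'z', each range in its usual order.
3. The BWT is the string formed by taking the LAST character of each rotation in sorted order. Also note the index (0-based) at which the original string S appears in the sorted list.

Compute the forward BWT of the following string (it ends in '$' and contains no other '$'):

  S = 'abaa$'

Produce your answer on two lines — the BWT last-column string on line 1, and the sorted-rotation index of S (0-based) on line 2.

All 5 rotations (rotation i = S[i:]+S[:i]):
  rot[0] = abaa$
  rot[1] = baa$a
  rot[2] = aa$ab
  rot[3] = a$aba
  rot[4] = $abaa
Sorted (with $ < everything):
  sorted[0] = $abaa  (last char: 'a')
  sorted[1] = a$aba  (last char: 'a')
  sorted[2] = aa$ab  (last char: 'b')
  sorted[3] = abaa$  (last char: '$')
  sorted[4] = baa$a  (last char: 'a')
Last column: aab$a
Original string S is at sorted index 3

Answer: aab$a
3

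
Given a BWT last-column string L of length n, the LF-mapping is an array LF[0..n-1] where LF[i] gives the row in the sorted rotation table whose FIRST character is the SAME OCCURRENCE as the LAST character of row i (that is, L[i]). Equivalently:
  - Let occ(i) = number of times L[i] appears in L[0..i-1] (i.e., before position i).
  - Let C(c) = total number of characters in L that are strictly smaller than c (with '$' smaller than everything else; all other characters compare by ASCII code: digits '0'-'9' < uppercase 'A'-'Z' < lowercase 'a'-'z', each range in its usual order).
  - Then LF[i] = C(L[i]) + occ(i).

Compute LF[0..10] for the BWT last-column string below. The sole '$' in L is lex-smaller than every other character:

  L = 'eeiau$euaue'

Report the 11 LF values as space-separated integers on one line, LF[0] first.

Char counts: '$':1, 'a':2, 'e':4, 'i':1, 'u':3
C (first-col start): C('$')=0, C('a')=1, C('e')=3, C('i')=7, C('u')=8
L[0]='e': occ=0, LF[0]=C('e')+0=3+0=3
L[1]='e': occ=1, LF[1]=C('e')+1=3+1=4
L[2]='i': occ=0, LF[2]=C('i')+0=7+0=7
L[3]='a': occ=0, LF[3]=C('a')+0=1+0=1
L[4]='u': occ=0, LF[4]=C('u')+0=8+0=8
L[5]='$': occ=0, LF[5]=C('$')+0=0+0=0
L[6]='e': occ=2, LF[6]=C('e')+2=3+2=5
L[7]='u': occ=1, LF[7]=C('u')+1=8+1=9
L[8]='a': occ=1, LF[8]=C('a')+1=1+1=2
L[9]='u': occ=2, LF[9]=C('u')+2=8+2=10
L[10]='e': occ=3, LF[10]=C('e')+3=3+3=6

Answer: 3 4 7 1 8 0 5 9 2 10 6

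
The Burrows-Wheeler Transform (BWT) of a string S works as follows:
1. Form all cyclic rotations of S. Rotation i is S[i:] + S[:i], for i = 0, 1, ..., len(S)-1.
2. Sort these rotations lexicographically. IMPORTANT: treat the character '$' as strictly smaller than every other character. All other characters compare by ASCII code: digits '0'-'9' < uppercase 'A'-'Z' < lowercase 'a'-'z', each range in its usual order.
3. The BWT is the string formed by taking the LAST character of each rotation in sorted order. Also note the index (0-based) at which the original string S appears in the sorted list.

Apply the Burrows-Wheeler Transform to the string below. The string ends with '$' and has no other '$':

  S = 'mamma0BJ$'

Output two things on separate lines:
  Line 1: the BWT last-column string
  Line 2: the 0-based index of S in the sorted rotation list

All 9 rotations (rotation i = S[i:]+S[:i]):
  rot[0] = mamma0BJ$
  rot[1] = amma0BJ$m
  rot[2] = mma0BJ$ma
  rot[3] = ma0BJ$mam
  rot[4] = a0BJ$mamm
  rot[5] = 0BJ$mamma
  rot[6] = BJ$mamma0
  rot[7] = J$mamma0B
  rot[8] = $mamma0BJ
Sorted (with $ < everything):
  sorted[0] = $mamma0BJ  (last char: 'J')
  sorted[1] = 0BJ$mamma  (last char: 'a')
  sorted[2] = BJ$mamma0  (last char: '0')
  sorted[3] = J$mamma0B  (last char: 'B')
  sorted[4] = a0BJ$mamm  (last char: 'm')
  sorted[5] = amma0BJ$m  (last char: 'm')
  sorted[6] = ma0BJ$mam  (last char: 'm')
  sorted[7] = mamma0BJ$  (last char: '$')
  sorted[8] = mma0BJ$ma  (last char: 'a')
Last column: Ja0Bmmm$a
Original string S is at sorted index 7

Answer: Ja0Bmmm$a
7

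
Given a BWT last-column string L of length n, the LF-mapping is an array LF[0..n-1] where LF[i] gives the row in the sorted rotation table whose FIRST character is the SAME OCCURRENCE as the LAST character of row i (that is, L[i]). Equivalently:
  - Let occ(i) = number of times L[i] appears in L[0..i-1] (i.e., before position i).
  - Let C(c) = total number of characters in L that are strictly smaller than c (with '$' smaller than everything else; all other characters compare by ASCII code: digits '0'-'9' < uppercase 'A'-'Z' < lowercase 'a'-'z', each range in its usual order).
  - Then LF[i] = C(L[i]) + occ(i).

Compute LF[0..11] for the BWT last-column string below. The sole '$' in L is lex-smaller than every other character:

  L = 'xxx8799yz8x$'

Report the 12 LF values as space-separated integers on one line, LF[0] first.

Char counts: '$':1, '7':1, '8':2, '9':2, 'x':4, 'y':1, 'z':1
C (first-col start): C('$')=0, C('7')=1, C('8')=2, C('9')=4, C('x')=6, C('y')=10, C('z')=11
L[0]='x': occ=0, LF[0]=C('x')+0=6+0=6
L[1]='x': occ=1, LF[1]=C('x')+1=6+1=7
L[2]='x': occ=2, LF[2]=C('x')+2=6+2=8
L[3]='8': occ=0, LF[3]=C('8')+0=2+0=2
L[4]='7': occ=0, LF[4]=C('7')+0=1+0=1
L[5]='9': occ=0, LF[5]=C('9')+0=4+0=4
L[6]='9': occ=1, LF[6]=C('9')+1=4+1=5
L[7]='y': occ=0, LF[7]=C('y')+0=10+0=10
L[8]='z': occ=0, LF[8]=C('z')+0=11+0=11
L[9]='8': occ=1, LF[9]=C('8')+1=2+1=3
L[10]='x': occ=3, LF[10]=C('x')+3=6+3=9
L[11]='$': occ=0, LF[11]=C('$')+0=0+0=0

Answer: 6 7 8 2 1 4 5 10 11 3 9 0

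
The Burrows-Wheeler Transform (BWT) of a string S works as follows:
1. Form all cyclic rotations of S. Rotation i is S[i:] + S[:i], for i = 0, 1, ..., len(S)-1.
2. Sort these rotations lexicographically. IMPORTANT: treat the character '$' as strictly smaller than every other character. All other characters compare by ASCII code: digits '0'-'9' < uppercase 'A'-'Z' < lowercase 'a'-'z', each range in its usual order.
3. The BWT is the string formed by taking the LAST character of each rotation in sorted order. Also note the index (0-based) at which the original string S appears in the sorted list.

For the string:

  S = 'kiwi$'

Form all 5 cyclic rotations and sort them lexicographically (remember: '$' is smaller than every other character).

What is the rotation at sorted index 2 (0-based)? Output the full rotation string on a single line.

All 5 rotations (rotation i = S[i:]+S[:i]):
  rot[0] = kiwi$
  rot[1] = iwi$k
  rot[2] = wi$ki
  rot[3] = i$kiw
  rot[4] = $kiwi
Sorted (with $ < everything):
  sorted[0] = $kiwi
  sorted[1] = i$kiw
  sorted[2] = iwi$k
  sorted[3] = kiwi$
  sorted[4] = wi$ki
sorted[2] = iwi$k

Answer: iwi$k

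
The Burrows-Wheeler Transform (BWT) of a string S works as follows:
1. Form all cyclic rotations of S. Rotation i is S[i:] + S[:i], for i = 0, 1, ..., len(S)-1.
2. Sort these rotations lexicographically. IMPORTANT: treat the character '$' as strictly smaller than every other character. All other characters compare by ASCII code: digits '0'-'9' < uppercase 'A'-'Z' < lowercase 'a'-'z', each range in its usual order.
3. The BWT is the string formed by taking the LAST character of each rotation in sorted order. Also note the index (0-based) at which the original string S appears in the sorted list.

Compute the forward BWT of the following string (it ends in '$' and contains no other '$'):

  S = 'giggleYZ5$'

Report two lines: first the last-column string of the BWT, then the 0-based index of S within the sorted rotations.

Answer: 5ZeYli$ggg
6

Derivation:
All 10 rotations (rotation i = S[i:]+S[:i]):
  rot[0] = giggleYZ5$
  rot[1] = iggleYZ5$g
  rot[2] = ggleYZ5$gi
  rot[3] = gleYZ5$gig
  rot[4] = leYZ5$gigg
  rot[5] = eYZ5$giggl
  rot[6] = YZ5$giggle
  rot[7] = Z5$giggleY
  rot[8] = 5$giggleYZ
  rot[9] = $giggleYZ5
Sorted (with $ < everything):
  sorted[0] = $giggleYZ5  (last char: '5')
  sorted[1] = 5$giggleYZ  (last char: 'Z')
  sorted[2] = YZ5$giggle  (last char: 'e')
  sorted[3] = Z5$giggleY  (last char: 'Y')
  sorted[4] = eYZ5$giggl  (last char: 'l')
  sorted[5] = ggleYZ5$gi  (last char: 'i')
  sorted[6] = giggleYZ5$  (last char: '$')
  sorted[7] = gleYZ5$gig  (last char: 'g')
  sorted[8] = iggleYZ5$g  (last char: 'g')
  sorted[9] = leYZ5$gigg  (last char: 'g')
Last column: 5ZeYli$ggg
Original string S is at sorted index 6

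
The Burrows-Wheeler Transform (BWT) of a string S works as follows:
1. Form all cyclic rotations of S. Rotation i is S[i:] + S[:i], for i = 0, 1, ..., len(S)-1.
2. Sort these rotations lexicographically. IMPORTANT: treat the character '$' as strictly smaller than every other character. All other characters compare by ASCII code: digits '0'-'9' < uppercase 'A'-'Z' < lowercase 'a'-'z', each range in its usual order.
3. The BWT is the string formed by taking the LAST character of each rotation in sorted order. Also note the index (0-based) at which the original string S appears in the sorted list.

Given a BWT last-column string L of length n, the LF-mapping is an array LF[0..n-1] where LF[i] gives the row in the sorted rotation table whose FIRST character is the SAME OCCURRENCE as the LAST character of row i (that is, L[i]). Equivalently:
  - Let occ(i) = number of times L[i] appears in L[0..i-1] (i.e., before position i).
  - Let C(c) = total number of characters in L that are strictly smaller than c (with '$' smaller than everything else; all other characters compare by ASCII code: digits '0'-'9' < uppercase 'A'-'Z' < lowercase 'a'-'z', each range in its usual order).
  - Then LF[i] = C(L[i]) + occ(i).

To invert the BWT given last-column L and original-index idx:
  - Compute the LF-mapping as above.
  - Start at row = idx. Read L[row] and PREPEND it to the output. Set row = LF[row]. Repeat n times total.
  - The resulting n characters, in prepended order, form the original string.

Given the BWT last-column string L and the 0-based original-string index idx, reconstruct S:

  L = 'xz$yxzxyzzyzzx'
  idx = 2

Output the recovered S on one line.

Answer: xxzzzzyxyyzzx$

Derivation:
LF mapping: 1 8 0 5 2 9 3 6 10 11 7 12 13 4
Walk LF starting at row 2, prepending L[row]:
  step 1: row=2, L[2]='$', prepend. Next row=LF[2]=0
  step 2: row=0, L[0]='x', prepend. Next row=LF[0]=1
  step 3: row=1, L[1]='z', prepend. Next row=LF[1]=8
  step 4: row=8, L[8]='z', prepend. Next row=LF[8]=10
  step 5: row=10, L[10]='y', prepend. Next row=LF[10]=7
  step 6: row=7, L[7]='y', prepend. Next row=LF[7]=6
  step 7: row=6, L[6]='x', prepend. Next row=LF[6]=3
  step 8: row=3, L[3]='y', prepend. Next row=LF[3]=5
  step 9: row=5, L[5]='z', prepend. Next row=LF[5]=9
  step 10: row=9, L[9]='z', prepend. Next row=LF[9]=11
  step 11: row=11, L[11]='z', prepend. Next row=LF[11]=12
  step 12: row=12, L[12]='z', prepend. Next row=LF[12]=13
  step 13: row=13, L[13]='x', prepend. Next row=LF[13]=4
  step 14: row=4, L[4]='x', prepend. Next row=LF[4]=2
Reversed output: xxzzzzyxyyzzx$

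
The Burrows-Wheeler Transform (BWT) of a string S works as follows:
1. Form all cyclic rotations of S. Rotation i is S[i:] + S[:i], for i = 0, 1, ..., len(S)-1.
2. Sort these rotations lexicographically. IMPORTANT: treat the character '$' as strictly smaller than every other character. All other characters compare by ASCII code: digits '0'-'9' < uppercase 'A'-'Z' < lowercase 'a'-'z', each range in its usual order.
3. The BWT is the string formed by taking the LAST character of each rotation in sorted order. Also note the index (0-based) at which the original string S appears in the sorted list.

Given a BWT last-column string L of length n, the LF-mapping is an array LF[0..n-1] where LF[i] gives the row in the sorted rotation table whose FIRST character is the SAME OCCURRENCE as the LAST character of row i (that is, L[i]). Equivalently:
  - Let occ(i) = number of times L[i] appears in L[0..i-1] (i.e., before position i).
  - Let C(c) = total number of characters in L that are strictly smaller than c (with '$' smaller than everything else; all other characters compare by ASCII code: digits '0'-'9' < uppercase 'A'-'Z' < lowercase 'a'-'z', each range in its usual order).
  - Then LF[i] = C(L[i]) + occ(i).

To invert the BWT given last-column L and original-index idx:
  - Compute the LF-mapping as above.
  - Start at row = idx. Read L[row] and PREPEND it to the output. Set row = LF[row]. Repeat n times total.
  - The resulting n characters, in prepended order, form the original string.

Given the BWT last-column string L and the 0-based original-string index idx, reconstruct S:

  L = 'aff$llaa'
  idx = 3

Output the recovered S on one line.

LF mapping: 1 4 5 0 6 7 2 3
Walk LF starting at row 3, prepending L[row]:
  step 1: row=3, L[3]='$', prepend. Next row=LF[3]=0
  step 2: row=0, L[0]='a', prepend. Next row=LF[0]=1
  step 3: row=1, L[1]='f', prepend. Next row=LF[1]=4
  step 4: row=4, L[4]='l', prepend. Next row=LF[4]=6
  step 5: row=6, L[6]='a', prepend. Next row=LF[6]=2
  step 6: row=2, L[2]='f', prepend. Next row=LF[2]=5
  step 7: row=5, L[5]='l', prepend. Next row=LF[5]=7
  step 8: row=7, L[7]='a', prepend. Next row=LF[7]=3
Reversed output: alfalfa$

Answer: alfalfa$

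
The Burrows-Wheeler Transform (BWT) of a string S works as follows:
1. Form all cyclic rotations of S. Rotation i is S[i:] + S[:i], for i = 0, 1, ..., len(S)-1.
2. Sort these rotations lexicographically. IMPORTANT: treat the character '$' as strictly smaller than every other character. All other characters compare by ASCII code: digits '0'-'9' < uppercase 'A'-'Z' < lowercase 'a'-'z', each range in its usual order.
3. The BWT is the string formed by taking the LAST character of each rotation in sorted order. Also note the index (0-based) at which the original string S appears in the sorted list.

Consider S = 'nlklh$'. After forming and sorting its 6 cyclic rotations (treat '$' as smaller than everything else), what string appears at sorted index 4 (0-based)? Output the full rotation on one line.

Answer: lklh$n

Derivation:
All 6 rotations (rotation i = S[i:]+S[:i]):
  rot[0] = nlklh$
  rot[1] = lklh$n
  rot[2] = klh$nl
  rot[3] = lh$nlk
  rot[4] = h$nlkl
  rot[5] = $nlklh
Sorted (with $ < everything):
  sorted[0] = $nlklh
  sorted[1] = h$nlkl
  sorted[2] = klh$nl
  sorted[3] = lh$nlk
  sorted[4] = lklh$n
  sorted[5] = nlklh$
sorted[4] = lklh$n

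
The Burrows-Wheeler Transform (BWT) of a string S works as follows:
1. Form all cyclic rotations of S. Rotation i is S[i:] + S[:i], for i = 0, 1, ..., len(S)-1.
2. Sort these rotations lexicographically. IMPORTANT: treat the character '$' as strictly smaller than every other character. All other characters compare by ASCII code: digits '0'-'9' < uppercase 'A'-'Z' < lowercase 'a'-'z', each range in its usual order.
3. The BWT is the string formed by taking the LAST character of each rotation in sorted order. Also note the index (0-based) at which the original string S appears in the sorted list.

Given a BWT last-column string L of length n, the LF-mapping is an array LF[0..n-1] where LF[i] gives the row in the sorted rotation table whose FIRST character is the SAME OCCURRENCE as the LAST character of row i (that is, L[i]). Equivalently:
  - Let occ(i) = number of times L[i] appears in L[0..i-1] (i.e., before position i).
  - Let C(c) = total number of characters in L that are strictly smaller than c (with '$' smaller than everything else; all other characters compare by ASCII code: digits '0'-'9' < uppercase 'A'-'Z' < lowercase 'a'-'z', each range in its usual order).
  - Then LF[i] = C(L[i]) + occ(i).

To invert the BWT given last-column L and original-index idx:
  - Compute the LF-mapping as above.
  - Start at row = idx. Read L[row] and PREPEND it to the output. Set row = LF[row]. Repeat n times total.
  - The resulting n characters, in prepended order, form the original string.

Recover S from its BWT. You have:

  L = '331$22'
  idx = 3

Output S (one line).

LF mapping: 4 5 1 0 2 3
Walk LF starting at row 3, prepending L[row]:
  step 1: row=3, L[3]='$', prepend. Next row=LF[3]=0
  step 2: row=0, L[0]='3', prepend. Next row=LF[0]=4
  step 3: row=4, L[4]='2', prepend. Next row=LF[4]=2
  step 4: row=2, L[2]='1', prepend. Next row=LF[2]=1
  step 5: row=1, L[1]='3', prepend. Next row=LF[1]=5
  step 6: row=5, L[5]='2', prepend. Next row=LF[5]=3
Reversed output: 23123$

Answer: 23123$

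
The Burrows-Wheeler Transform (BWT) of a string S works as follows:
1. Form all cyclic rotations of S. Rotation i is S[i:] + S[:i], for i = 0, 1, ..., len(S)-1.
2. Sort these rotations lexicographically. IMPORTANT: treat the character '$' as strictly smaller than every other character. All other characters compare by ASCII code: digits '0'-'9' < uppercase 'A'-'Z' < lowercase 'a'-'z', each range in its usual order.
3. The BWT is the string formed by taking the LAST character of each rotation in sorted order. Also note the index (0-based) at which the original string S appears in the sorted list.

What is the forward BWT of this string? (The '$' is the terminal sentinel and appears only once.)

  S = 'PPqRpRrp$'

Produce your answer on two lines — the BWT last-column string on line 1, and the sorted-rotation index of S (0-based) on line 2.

All 9 rotations (rotation i = S[i:]+S[:i]):
  rot[0] = PPqRpRrp$
  rot[1] = PqRpRrp$P
  rot[2] = qRpRrp$PP
  rot[3] = RpRrp$PPq
  rot[4] = pRrp$PPqR
  rot[5] = Rrp$PPqRp
  rot[6] = rp$PPqRpR
  rot[7] = p$PPqRpRr
  rot[8] = $PPqRpRrp
Sorted (with $ < everything):
  sorted[0] = $PPqRpRrp  (last char: 'p')
  sorted[1] = PPqRpRrp$  (last char: '$')
  sorted[2] = PqRpRrp$P  (last char: 'P')
  sorted[3] = RpRrp$PPq  (last char: 'q')
  sorted[4] = Rrp$PPqRp  (last char: 'p')
  sorted[5] = p$PPqRpRr  (last char: 'r')
  sorted[6] = pRrp$PPqR  (last char: 'R')
  sorted[7] = qRpRrp$PP  (last char: 'P')
  sorted[8] = rp$PPqRpR  (last char: 'R')
Last column: p$PqprRPR
Original string S is at sorted index 1

Answer: p$PqprRPR
1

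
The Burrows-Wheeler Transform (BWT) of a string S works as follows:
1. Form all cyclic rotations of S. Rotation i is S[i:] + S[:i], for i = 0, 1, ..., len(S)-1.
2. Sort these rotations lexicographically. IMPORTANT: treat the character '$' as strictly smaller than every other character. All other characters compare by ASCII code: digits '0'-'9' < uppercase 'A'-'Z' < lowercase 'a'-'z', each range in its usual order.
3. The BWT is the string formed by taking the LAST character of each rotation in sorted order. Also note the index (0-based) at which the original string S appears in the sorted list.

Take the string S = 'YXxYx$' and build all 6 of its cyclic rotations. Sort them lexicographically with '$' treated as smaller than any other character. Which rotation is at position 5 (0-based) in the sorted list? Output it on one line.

Answer: xYx$YX

Derivation:
All 6 rotations (rotation i = S[i:]+S[:i]):
  rot[0] = YXxYx$
  rot[1] = XxYx$Y
  rot[2] = xYx$YX
  rot[3] = Yx$YXx
  rot[4] = x$YXxY
  rot[5] = $YXxYx
Sorted (with $ < everything):
  sorted[0] = $YXxYx
  sorted[1] = XxYx$Y
  sorted[2] = YXxYx$
  sorted[3] = Yx$YXx
  sorted[4] = x$YXxY
  sorted[5] = xYx$YX
sorted[5] = xYx$YX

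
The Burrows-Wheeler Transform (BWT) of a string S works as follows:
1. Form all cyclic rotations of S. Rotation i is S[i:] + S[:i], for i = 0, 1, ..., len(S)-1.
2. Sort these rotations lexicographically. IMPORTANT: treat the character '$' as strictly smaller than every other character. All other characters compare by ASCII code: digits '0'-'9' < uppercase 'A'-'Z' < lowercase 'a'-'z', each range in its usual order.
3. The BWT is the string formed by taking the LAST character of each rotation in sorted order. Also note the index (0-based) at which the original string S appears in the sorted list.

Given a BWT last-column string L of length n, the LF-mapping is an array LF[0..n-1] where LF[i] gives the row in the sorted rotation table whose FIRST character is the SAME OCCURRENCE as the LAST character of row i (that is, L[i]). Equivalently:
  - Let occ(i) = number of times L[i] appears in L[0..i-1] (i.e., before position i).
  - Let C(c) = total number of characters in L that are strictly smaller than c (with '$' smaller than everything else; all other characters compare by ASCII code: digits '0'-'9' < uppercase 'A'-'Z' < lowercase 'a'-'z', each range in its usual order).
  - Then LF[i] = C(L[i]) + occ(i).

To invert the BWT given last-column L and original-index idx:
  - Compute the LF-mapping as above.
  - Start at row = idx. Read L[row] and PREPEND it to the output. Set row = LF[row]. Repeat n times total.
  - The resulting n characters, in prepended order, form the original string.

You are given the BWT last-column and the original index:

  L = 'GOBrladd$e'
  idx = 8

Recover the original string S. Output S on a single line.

Answer: ladderOBG$

Derivation:
LF mapping: 2 3 1 9 8 4 5 6 0 7
Walk LF starting at row 8, prepending L[row]:
  step 1: row=8, L[8]='$', prepend. Next row=LF[8]=0
  step 2: row=0, L[0]='G', prepend. Next row=LF[0]=2
  step 3: row=2, L[2]='B', prepend. Next row=LF[2]=1
  step 4: row=1, L[1]='O', prepend. Next row=LF[1]=3
  step 5: row=3, L[3]='r', prepend. Next row=LF[3]=9
  step 6: row=9, L[9]='e', prepend. Next row=LF[9]=7
  step 7: row=7, L[7]='d', prepend. Next row=LF[7]=6
  step 8: row=6, L[6]='d', prepend. Next row=LF[6]=5
  step 9: row=5, L[5]='a', prepend. Next row=LF[5]=4
  step 10: row=4, L[4]='l', prepend. Next row=LF[4]=8
Reversed output: ladderOBG$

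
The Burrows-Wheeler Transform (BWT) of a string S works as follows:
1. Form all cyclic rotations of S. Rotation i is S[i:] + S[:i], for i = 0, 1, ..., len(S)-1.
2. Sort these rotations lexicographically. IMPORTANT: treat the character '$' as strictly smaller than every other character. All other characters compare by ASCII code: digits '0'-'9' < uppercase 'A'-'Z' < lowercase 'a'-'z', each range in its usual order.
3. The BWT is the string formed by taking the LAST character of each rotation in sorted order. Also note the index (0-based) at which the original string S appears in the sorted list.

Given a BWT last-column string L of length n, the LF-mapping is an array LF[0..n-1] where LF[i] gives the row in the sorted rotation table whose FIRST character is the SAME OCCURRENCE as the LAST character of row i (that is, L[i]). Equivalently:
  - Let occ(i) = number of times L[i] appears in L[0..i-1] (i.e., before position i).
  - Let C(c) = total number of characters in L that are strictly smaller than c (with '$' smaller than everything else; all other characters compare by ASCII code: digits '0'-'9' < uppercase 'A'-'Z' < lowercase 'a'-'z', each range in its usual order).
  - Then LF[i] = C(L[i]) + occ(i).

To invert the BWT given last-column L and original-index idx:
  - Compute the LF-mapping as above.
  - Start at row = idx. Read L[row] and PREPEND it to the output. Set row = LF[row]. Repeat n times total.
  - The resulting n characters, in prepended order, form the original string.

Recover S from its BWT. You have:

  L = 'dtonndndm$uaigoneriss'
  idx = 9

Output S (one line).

LF mapping: 2 19 14 10 11 3 12 4 9 0 20 1 7 6 15 13 5 16 8 17 18
Walk LF starting at row 9, prepending L[row]:
  step 1: row=9, L[9]='$', prepend. Next row=LF[9]=0
  step 2: row=0, L[0]='d', prepend. Next row=LF[0]=2
  step 3: row=2, L[2]='o', prepend. Next row=LF[2]=14
  step 4: row=14, L[14]='o', prepend. Next row=LF[14]=15
  step 5: row=15, L[15]='n', prepend. Next row=LF[15]=13
  step 6: row=13, L[13]='g', prepend. Next row=LF[13]=6
  step 7: row=6, L[6]='n', prepend. Next row=LF[6]=12
  step 8: row=12, L[12]='i', prepend. Next row=LF[12]=7
  step 9: row=7, L[7]='d', prepend. Next row=LF[7]=4
  step 10: row=4, L[4]='n', prepend. Next row=LF[4]=11
  step 11: row=11, L[11]='a', prepend. Next row=LF[11]=1
  step 12: row=1, L[1]='t', prepend. Next row=LF[1]=19
  step 13: row=19, L[19]='s', prepend. Next row=LF[19]=17
  step 14: row=17, L[17]='r', prepend. Next row=LF[17]=16
  step 15: row=16, L[16]='e', prepend. Next row=LF[16]=5
  step 16: row=5, L[5]='d', prepend. Next row=LF[5]=3
  step 17: row=3, L[3]='n', prepend. Next row=LF[3]=10
  step 18: row=10, L[10]='u', prepend. Next row=LF[10]=20
  step 19: row=20, L[20]='s', prepend. Next row=LF[20]=18
  step 20: row=18, L[18]='i', prepend. Next row=LF[18]=8
  step 21: row=8, L[8]='m', prepend. Next row=LF[8]=9
Reversed output: misunderstandingnood$

Answer: misunderstandingnood$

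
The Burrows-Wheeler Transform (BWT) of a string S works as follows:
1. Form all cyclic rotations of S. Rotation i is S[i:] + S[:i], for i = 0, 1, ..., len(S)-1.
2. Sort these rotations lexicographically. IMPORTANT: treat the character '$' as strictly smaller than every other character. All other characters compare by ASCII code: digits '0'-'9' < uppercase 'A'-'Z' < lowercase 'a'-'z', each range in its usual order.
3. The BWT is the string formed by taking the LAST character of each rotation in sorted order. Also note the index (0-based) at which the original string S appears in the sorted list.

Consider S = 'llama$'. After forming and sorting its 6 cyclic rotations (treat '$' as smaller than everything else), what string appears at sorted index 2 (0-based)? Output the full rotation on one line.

Answer: ama$ll

Derivation:
All 6 rotations (rotation i = S[i:]+S[:i]):
  rot[0] = llama$
  rot[1] = lama$l
  rot[2] = ama$ll
  rot[3] = ma$lla
  rot[4] = a$llam
  rot[5] = $llama
Sorted (with $ < everything):
  sorted[0] = $llama
  sorted[1] = a$llam
  sorted[2] = ama$ll
  sorted[3] = lama$l
  sorted[4] = llama$
  sorted[5] = ma$lla
sorted[2] = ama$ll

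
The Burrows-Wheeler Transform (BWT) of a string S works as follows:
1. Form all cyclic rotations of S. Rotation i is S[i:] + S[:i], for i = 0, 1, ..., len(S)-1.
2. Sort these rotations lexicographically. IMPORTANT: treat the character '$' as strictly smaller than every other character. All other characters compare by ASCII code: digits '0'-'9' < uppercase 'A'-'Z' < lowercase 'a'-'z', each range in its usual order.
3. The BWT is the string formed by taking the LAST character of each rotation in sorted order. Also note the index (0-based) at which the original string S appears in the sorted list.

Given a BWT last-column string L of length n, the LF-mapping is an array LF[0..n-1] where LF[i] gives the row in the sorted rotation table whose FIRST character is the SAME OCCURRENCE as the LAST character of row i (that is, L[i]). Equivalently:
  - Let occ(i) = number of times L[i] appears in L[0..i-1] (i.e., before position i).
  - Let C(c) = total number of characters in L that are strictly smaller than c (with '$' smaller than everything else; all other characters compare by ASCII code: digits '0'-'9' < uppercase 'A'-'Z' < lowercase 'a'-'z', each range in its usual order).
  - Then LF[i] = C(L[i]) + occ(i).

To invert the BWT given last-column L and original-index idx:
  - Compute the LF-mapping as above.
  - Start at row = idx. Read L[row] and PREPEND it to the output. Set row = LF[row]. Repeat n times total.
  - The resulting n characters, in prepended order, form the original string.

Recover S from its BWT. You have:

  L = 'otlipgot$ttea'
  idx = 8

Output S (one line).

LF mapping: 6 9 5 4 8 3 7 10 0 11 12 2 1
Walk LF starting at row 8, prepending L[row]:
  step 1: row=8, L[8]='$', prepend. Next row=LF[8]=0
  step 2: row=0, L[0]='o', prepend. Next row=LF[0]=6
  step 3: row=6, L[6]='o', prepend. Next row=LF[6]=7
  step 4: row=7, L[7]='t', prepend. Next row=LF[7]=10
  step 5: row=10, L[10]='t', prepend. Next row=LF[10]=12
  step 6: row=12, L[12]='a', prepend. Next row=LF[12]=1
  step 7: row=1, L[1]='t', prepend. Next row=LF[1]=9
  step 8: row=9, L[9]='t', prepend. Next row=LF[9]=11
  step 9: row=11, L[11]='e', prepend. Next row=LF[11]=2
  step 10: row=2, L[2]='l', prepend. Next row=LF[2]=5
  step 11: row=5, L[5]='g', prepend. Next row=LF[5]=3
  step 12: row=3, L[3]='i', prepend. Next row=LF[3]=4
  step 13: row=4, L[4]='p', prepend. Next row=LF[4]=8
Reversed output: piglettattoo$

Answer: piglettattoo$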